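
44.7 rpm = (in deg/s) 1 rpm = 0.10471976 rad/s, so 44.7 rpm = 44.7 * 0.10471976 = 4.6809731 rad/s. 1 deg/s = 0.017453293 rad/s, so 4.6809731 rad/s = 4.6809731 / 0.017453293 = 268.2 deg/s. Final answer: 268.2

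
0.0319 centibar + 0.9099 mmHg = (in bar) 0.001532. Check: 1 centibar = 1000 Pa, so 0.0319 centibar = 0.0319 * 1000 = 31.9 Pa. 1 mmHg = 133.32237 Pa, so 0.9099 mmHg = 0.9099 * 133.32237 = 121.31002 Pa. Sum: 31.9 + 121.31002 = 153.21002 Pa. 1 bar = 100000 Pa, so 153.21002 Pa = 153.21002 / 100000 = 0.0015321002 bar ≈ 0.001532 bar (4 s.f.).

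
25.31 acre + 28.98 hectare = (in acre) 1 acre = 4046.8564 m^2, so 25.31 acre = 25.31 * 4046.8564 = 102425.94 m^2. 1 hectare = 10000 m^2, so 28.98 hectare = 28.98 * 10000 = 289800 m^2. Sum: 102425.94 + 289800 = 392225.94 m^2. 1 acre = 4046.8564 m^2, so 392225.94 m^2 = 392225.94 / 4046.8564 = 96.92114 acre ≈ 96.92 acre (4 s.f.). Final answer: 96.92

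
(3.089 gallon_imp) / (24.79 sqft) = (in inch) 1 gallon_imp = 0.00454609 m^3, so 3.089 gallon_imp = 3.089 * 0.00454609 = 0.014042872 m^3. 1 sqft = 0.09290304 m^2, so 24.79 sqft = 24.79 * 0.09290304 = 2.3030664 m^2. Combine: 0.014042872 m^3 / 2.3030664 m^2 = 0.0060974674 m. 1 inch = 0.0254 m, so 0.0060974674 m = 0.0060974674 / 0.0254 = 0.24005777 inch ≈ 0.2401 inch (4 s.f.). Final answer: 0.2401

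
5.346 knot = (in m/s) 2.75. Check: 1 knot = 0.51444444 m/s, so 5.346 knot = 5.346 * 0.51444444 = 2.75022 m/s. Result: 2.75022 m/s ≈ 2.75 m/s (4 s.f.).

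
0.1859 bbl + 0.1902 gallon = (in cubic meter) 1 bbl = 0.15898729 m^3, so 0.1859 bbl = 0.1859 * 0.15898729 = 0.029555738 m^3. 1 gallon = 0.0037854118 m^3, so 0.1902 gallon = 0.1902 * 0.0037854118 = 0.00071998532 m^3. Sum: 0.029555738 + 0.00071998532 = 0.030275723 m^3. 0.030275723 m^3 = 0.030275723 cubic meter ≈ 0.03028 cubic meter (4 s.f.). Final answer: 0.03028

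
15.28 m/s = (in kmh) 55.01. Check: 1 kmh = 0.27777778 m/s, so 15.28 m/s = 15.28 / 0.27777778 = 55.008 kmh ≈ 55.01 kmh (4 s.f.).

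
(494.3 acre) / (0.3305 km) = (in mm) 1 acre = 4046.8564 m^2, so 494.3 acre = 494.3 * 4046.8564 = 2000361.1 m^2. 1 km = 1000 m, so 0.3305 km = 0.3305 * 1000 = 330.5 m. Combine: 2000361.1 m^2 / 330.5 m = 6052.5299 m. 1 mm = 0.001 m, so 6052.5299 m = 6052.5299 / 0.001 = 6052529.9 mm ≈ 6.053e+06 mm (4 s.f.). Final answer: 6.053e+06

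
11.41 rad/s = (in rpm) 1 rpm = 0.10471976 rad/s, so 11.41 rad/s = 11.41 / 0.10471976 = 108.95747 rpm ≈ 109 rpm (4 s.f.). Final answer: 109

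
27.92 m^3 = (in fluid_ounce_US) 1 fluid_ounce_US = 2.957353e-05 m^3, so 27.92 m^3 = 27.92 / 2.957353e-05 = 944087.51 fluid_ounce_US ≈ 9.441e+05 fluid_ounce_US (4 s.f.). Final answer: 9.441e+05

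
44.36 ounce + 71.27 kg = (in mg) 7.253e+07. Check: 1 ounce = 0.028349523 kg, so 44.36 ounce = 44.36 * 0.028349523 = 1.2575848 kg. 71.27 kg is already in kg. Sum: 1.2575848 + 71.27 = 72.527585 kg. 1 mg = 1e-06 kg, so 72.527585 kg = 72.527585 / 1e-06 = 72527585 mg ≈ 7.253e+07 mg (4 s.f.).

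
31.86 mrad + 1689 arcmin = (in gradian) 33.31. Check: 1 mrad = 0.001 rad, so 31.86 mrad = 31.86 * 0.001 = 0.03186 rad. 1 arcmin = 0.00029088821 rad, so 1689 arcmin = 1689 * 0.00029088821 = 0.49131018 rad. Sum: 0.03186 + 0.49131018 = 0.52317018 rad. 1 gradian = 0.015707963 rad, so 0.52317018 rad = 0.52317018 / 0.015707963 = 33.306048 gradian ≈ 33.31 gradian (4 s.f.).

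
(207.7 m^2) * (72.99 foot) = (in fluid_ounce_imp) 1.626e+08. Check: 207.7 m^2 is already in m^2. 1 foot = 0.3048 m, so 72.99 foot = 72.99 * 0.3048 = 22.247352 m. Combine: 207.7 m^2 * 22.247352 m = 4620.775 m^3. 1 fluid_ounce_imp = 2.8413063e-05 m^3, so 4620.775 m^3 = 4620.775 / 2.8413063e-05 = 1.6262854e+08 fluid_ounce_imp ≈ 1.626e+08 fluid_ounce_imp (4 s.f.).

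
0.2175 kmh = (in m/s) 0.06042. Check: 1 kmh = 0.27777778 m/s, so 0.2175 kmh = 0.2175 * 0.27777778 = 0.060416667 m/s. Result: 0.060416667 m/s ≈ 0.06042 m/s (4 s.f.).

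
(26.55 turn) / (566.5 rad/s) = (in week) 4.869e-07. Check: 1 turn = 6.2831853 rad, so 26.55 turn = 26.55 * 6.2831853 = 166.81857 rad. 566.5 rad/s is already in rad/s. Combine: 166.81857 rad / 566.5 rad/s = 0.29447232 s. 1 week = 604800 s, so 0.29447232 s = 0.29447232 / 604800 = 4.8689207e-07 week ≈ 4.869e-07 week (4 s.f.).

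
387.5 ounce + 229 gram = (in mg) 1 ounce = 0.028349523 kg, so 387.5 ounce = 387.5 * 0.028349523 = 10.98544 kg. 1 gram = 0.001 kg, so 229 gram = 229 * 0.001 = 0.229 kg. Sum: 10.98544 + 0.229 = 11.21444 kg. 1 mg = 1e-06 kg, so 11.21444 kg = 11.21444 / 1e-06 = 11214440 mg ≈ 1.121e+07 mg (4 s.f.). Final answer: 1.121e+07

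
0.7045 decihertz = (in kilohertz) 7.045e-05. Check: 1 decihertz = 0.1 Hz, so 0.7045 decihertz = 0.7045 * 0.1 = 0.07045 Hz. 1 kilohertz = 1000 Hz, so 0.07045 Hz = 0.07045 / 1000 = 7.045e-05 kilohertz.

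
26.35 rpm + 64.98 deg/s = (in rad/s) 3.893. Check: 1 rpm = 0.10471976 rad/s, so 26.35 rpm = 26.35 * 0.10471976 = 2.7593655 rad/s. 1 deg/s = 0.017453293 rad/s, so 64.98 deg/s = 64.98 * 0.017453293 = 1.1341149 rad/s. Sum: 2.7593655 + 1.1341149 = 3.8934805 rad/s. Result: 3.8934805 rad/s ≈ 3.893 rad/s (4 s.f.).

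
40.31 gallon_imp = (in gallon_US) 48.41. Check: 1 gallon_imp = 0.00454609 m^3, so 40.31 gallon_imp = 40.31 * 0.00454609 = 0.18325289 m^3. 1 gallon_US = 0.0037854118 m^3, so 0.18325289 m^3 = 0.18325289 / 0.0037854118 = 48.410291 gallon_US ≈ 48.41 gallon_US (4 s.f.).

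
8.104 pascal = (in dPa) 81.04. Check: 8.104 pascal = 8.104 Pa. 1 dPa = 0.1 Pa, so 8.104 Pa = 8.104 / 0.1 = 81.04 dPa.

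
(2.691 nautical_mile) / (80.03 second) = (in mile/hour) 1 nautical_mile = 1852 m, so 2.691 nautical_mile = 2.691 * 1852 = 4983.732 m. 80.03 second = 80.03 s. Combine: 4983.732 m / 80.03 s = 62.273298 m/s. 1 mile/hour = 0.44704 m/s, so 62.273298 m/s = 62.273298 / 0.44704 = 139.3014 mile/hour ≈ 139.3 mile/hour (4 s.f.). Final answer: 139.3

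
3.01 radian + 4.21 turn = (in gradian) 1876. Check: 3.01 radian = 3.01 rad. 1 turn = 6.2831853 rad, so 4.21 turn = 4.21 * 6.2831853 = 26.45221 rad. Sum: 3.01 + 26.45221 = 29.46221 rad. 1 gradian = 0.015707963 rad, so 29.46221 rad = 29.46221 / 0.015707963 = 1875.6226 gradian ≈ 1876 gradian (4 s.f.).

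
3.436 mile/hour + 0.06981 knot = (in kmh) 1 mile/hour = 0.44704 m/s, so 3.436 mile/hour = 3.436 * 0.44704 = 1.5360294 m/s. 1 knot = 0.51444444 m/s, so 0.06981 knot = 0.06981 * 0.51444444 = 0.035913367 m/s. Sum: 1.5360294 + 0.035913367 = 1.5719428 m/s. 1 kmh = 0.27777778 m/s, so 1.5719428 m/s = 1.5719428 / 0.27777778 = 5.6589941 kmh ≈ 5.659 kmh (4 s.f.). Final answer: 5.659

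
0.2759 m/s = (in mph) 0.6172. Check: 1 mph = 0.44704 m/s, so 0.2759 m/s = 0.2759 / 0.44704 = 0.61717072 mph ≈ 0.6172 mph (4 s.f.).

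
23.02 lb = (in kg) 1 lb = 0.45359237 kg, so 23.02 lb = 23.02 * 0.45359237 = 10.441696 kg. Result: 10.441696 kg ≈ 10.44 kg (4 s.f.). Final answer: 10.44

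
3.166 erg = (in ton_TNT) 7.567e-17. Check: 1 erg = 1e-07 J, so 3.166 erg = 3.166 * 1e-07 = 3.166e-07 J. 1 ton_TNT = 4.184e+09 J, so 3.166e-07 J = 3.166e-07 / 4.184e+09 = 7.5669216e-17 ton_TNT ≈ 7.567e-17 ton_TNT (4 s.f.).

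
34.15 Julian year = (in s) 1.078e+09. Check: 1 Julian year = 31557600 s, so 34.15 Julian year = 34.15 * 31557600 = 1.077692e+09 s. Result: 1.077692e+09 s ≈ 1.078e+09 s (4 s.f.).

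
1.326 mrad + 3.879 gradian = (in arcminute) 1 mrad = 0.001 rad, so 1.326 mrad = 1.326 * 0.001 = 0.001326 rad. 1 gradian = 0.015707963 rad, so 3.879 gradian = 3.879 * 0.015707963 = 0.06093119 rad. Sum: 0.001326 + 0.06093119 = 0.06225719 rad. 1 arcminute = 0.00029088821 rad, so 0.06225719 rad = 0.06225719 / 0.00029088821 = 214.02445 arcminute ≈ 214 arcminute (4 s.f.). Final answer: 214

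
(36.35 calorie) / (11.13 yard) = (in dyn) 1.494e+06. Check: 1 calorie = 4.184 J, so 36.35 calorie = 36.35 * 4.184 = 152.0884 J. 1 yard = 0.9144 m, so 11.13 yard = 11.13 * 0.9144 = 10.177272 m. Combine: 152.0884 J / 10.177272 m = 14.943926 N. 1 dyn = 1e-05 N, so 14.943926 N = 14.943926 / 1e-05 = 1494392.6 dyn ≈ 1.494e+06 dyn (4 s.f.).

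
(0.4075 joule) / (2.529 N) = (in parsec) 5.222e-18. Check: 0.4075 joule = 0.4075 J. 2.529 N is already in N. Combine: 0.4075 J / 2.529 N = 0.16113088 m. 1 parsec = 3.0856776e+16 m, so 0.16113088 m = 0.16113088 / 3.0856776e+16 = 5.2218962e-18 parsec ≈ 5.222e-18 parsec (4 s.f.).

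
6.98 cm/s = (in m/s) 0.0698. Check: 1 cm/s = 0.01 m/s, so 6.98 cm/s = 6.98 * 0.01 = 0.0698 m/s. Result: 0.0698 m/s.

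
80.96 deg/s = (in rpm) 1 deg/s = 0.017453293 rad/s, so 80.96 deg/s = 80.96 * 0.017453293 = 1.4130186 rad/s. 1 rpm = 0.10471976 rad/s, so 1.4130186 rad/s = 1.4130186 / 0.10471976 = 13.493333 rpm ≈ 13.49 rpm (4 s.f.). Final answer: 13.49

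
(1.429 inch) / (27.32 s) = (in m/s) 0.001329. Check: 1 inch = 0.0254 m, so 1.429 inch = 1.429 * 0.0254 = 0.0362966 m. 27.32 s is already in s. Combine: 0.0362966 m / 27.32 s = 0.0013285725 m/s. Result: 0.0013285725 m/s ≈ 0.001329 m/s (4 s.f.).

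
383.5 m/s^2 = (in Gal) 3.835e+04. Check: 1 Gal = 0.01 m/s^2, so 383.5 m/s^2 = 383.5 / 0.01 = 38350 Gal ≈ 3.835e+04 Gal (4 s.f.).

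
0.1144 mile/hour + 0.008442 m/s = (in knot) 1 mile/hour = 0.44704 m/s, so 0.1144 mile/hour = 0.1144 * 0.44704 = 0.051141376 m/s. 0.008442 m/s is already in m/s. Sum: 0.051141376 + 0.008442 = 0.059583376 m/s. 1 knot = 0.51444444 m/s, so 0.059583376 m/s = 0.059583376 / 0.51444444 = 0.11582082 knot ≈ 0.1158 knot (4 s.f.). Final answer: 0.1158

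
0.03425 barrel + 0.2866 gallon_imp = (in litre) 1 barrel = 0.15898729 m^3, so 0.03425 barrel = 0.03425 * 0.15898729 = 0.0054453149 m^3. 1 gallon_imp = 0.00454609 m^3, so 0.2866 gallon_imp = 0.2866 * 0.00454609 = 0.0013029094 m^3. Sum: 0.0054453149 + 0.0013029094 = 0.0067482242 m^3. 1 litre = 0.001 m^3, so 0.0067482242 m^3 = 0.0067482242 / 0.001 = 6.7482242 litre ≈ 6.748 litre (4 s.f.). Final answer: 6.748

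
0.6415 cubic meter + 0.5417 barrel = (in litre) 0.6415 cubic meter = 0.6415 m^3. 1 barrel = 0.15898729 m^3, so 0.5417 barrel = 0.5417 * 0.15898729 = 0.086123418 m^3. Sum: 0.6415 + 0.086123418 = 0.72762342 m^3. 1 litre = 0.001 m^3, so 0.72762342 m^3 = 0.72762342 / 0.001 = 727.62342 litre ≈ 727.6 litre (4 s.f.). Final answer: 727.6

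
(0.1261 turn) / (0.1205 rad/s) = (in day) 1 turn = 6.2831853 rad, so 0.1261 turn = 0.1261 * 6.2831853 = 0.79230967 rad. 0.1205 rad/s is already in rad/s. Combine: 0.79230967 rad / 0.1205 rad/s = 6.575184 s. 1 day = 86400 s, so 6.575184 s = 6.575184 / 86400 = 7.6101666e-05 day ≈ 7.61e-05 day (4 s.f.). Final answer: 7.61e-05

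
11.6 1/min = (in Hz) 0.1933. Check: 1 1/min = 0.016666667 Hz, so 11.6 1/min = 11.6 * 0.016666667 = 0.19333333 Hz. Result: 0.19333333 Hz ≈ 0.1933 Hz (4 s.f.).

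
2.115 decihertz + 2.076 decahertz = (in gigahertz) 2.097e-08. Check: 1 decihertz = 0.1 Hz, so 2.115 decihertz = 2.115 * 0.1 = 0.2115 Hz. 1 decahertz = 10 Hz, so 2.076 decahertz = 2.076 * 10 = 20.76 Hz. Sum: 0.2115 + 20.76 = 20.9715 Hz. 1 gigahertz = 1e+09 Hz, so 20.9715 Hz = 20.9715 / 1e+09 = 2.09715e-08 gigahertz ≈ 2.097e-08 gigahertz (4 s.f.).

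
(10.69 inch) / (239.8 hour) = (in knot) 1 inch = 0.0254 m, so 10.69 inch = 10.69 * 0.0254 = 0.271526 m. 1 hour = 3600 s, so 239.8 hour = 239.8 * 3600 = 863280 s. Combine: 0.271526 m / 863280 s = 3.1452831e-07 m/s. 1 knot = 0.51444444 m/s, so 3.1452831e-07 m/s = 3.1452831e-07 / 0.51444444 = 6.1139412e-07 knot ≈ 6.114e-07 knot (4 s.f.). Final answer: 6.114e-07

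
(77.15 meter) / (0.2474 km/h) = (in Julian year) 3.557e-05. Check: 77.15 meter = 77.15 m. 1 km/h = 0.27777778 m/s, so 0.2474 km/h = 0.2474 * 0.27777778 = 0.068722222 m/s. Combine: 77.15 m / 0.068722222 m/s = 1122.6354 s. 1 Julian year = 31557600 s, so 1122.6354 s = 1122.6354 / 31557600 = 3.5574169e-05 Julian year ≈ 3.557e-05 Julian year (4 s.f.).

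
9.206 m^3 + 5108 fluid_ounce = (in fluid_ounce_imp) 3.293e+05. Check: 9.206 m^3 is already in m^3. 1 fluid_ounce = 2.957353e-05 m^3, so 5108 fluid_ounce = 5108 * 2.957353e-05 = 0.15106159 m^3. Sum: 9.206 + 0.15106159 = 9.3570616 m^3. 1 fluid_ounce_imp = 2.8413063e-05 m^3, so 9.3570616 m^3 = 9.3570616 / 2.8413063e-05 = 329322.53 fluid_ounce_imp ≈ 3.293e+05 fluid_ounce_imp (4 s.f.).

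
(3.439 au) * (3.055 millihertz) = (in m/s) 1 au = 1.4959787e+11 m, so 3.439 au = 3.439 * 1.4959787e+11 = 5.1446708e+11 m. 1 millihertz = 0.001 Hz, so 3.055 millihertz = 3.055 * 0.001 = 0.003055 Hz. Combine: 5.1446708e+11 m * 0.003055 Hz = 1.5716969e+09 m/s. Result: 1.5716969e+09 m/s ≈ 1.572e+09 m/s (4 s.f.). Final answer: 1.572e+09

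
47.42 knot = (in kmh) 87.82. Check: 1 knot = 0.51444444 m/s, so 47.42 knot = 47.42 * 0.51444444 = 24.394956 m/s. 1 kmh = 0.27777778 m/s, so 24.394956 m/s = 24.394956 / 0.27777778 = 87.82184 kmh ≈ 87.82 kmh (4 s.f.).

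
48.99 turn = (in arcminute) 1 turn = 6.2831853 rad, so 48.99 turn = 48.99 * 6.2831853 = 307.81325 rad. 1 arcminute = 0.00029088821 rad, so 307.81325 rad = 307.81325 / 0.00029088821 = 1058184 arcminute ≈ 1.058e+06 arcminute (4 s.f.). Final answer: 1.058e+06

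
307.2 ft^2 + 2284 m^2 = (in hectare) 1 ft^2 = 0.09290304 m^2, so 307.2 ft^2 = 307.2 * 0.09290304 = 28.539814 m^2. 2284 m^2 is already in m^2. Sum: 28.539814 + 2284 = 2312.5398 m^2. 1 hectare = 10000 m^2, so 2312.5398 m^2 = 2312.5398 / 10000 = 0.23125398 hectare ≈ 0.2313 hectare (4 s.f.). Final answer: 0.2313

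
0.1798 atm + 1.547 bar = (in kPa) 1 atm = 101325 Pa, so 0.1798 atm = 0.1798 * 101325 = 18218.235 Pa. 1 bar = 100000 Pa, so 1.547 bar = 1.547 * 100000 = 154700 Pa. Sum: 18218.235 + 154700 = 172918.23 Pa. 1 kPa = 1000 Pa, so 172918.23 Pa = 172918.23 / 1000 = 172.91823 kPa ≈ 172.9 kPa (4 s.f.). Final answer: 172.9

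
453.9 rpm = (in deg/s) 2723. Check: 1 rpm = 0.10471976 rad/s, so 453.9 rpm = 453.9 * 0.10471976 = 47.532297 rad/s. 1 deg/s = 0.017453293 rad/s, so 47.532297 rad/s = 47.532297 / 0.017453293 = 2723.4 deg/s ≈ 2723 deg/s (4 s.f.).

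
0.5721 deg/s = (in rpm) 0.09535. Check: 1 deg/s = 0.017453293 rad/s, so 0.5721 deg/s = 0.5721 * 0.017453293 = 0.0099850287 rad/s. 1 rpm = 0.10471976 rad/s, so 0.0099850287 rad/s = 0.0099850287 / 0.10471976 = 0.09535 rpm.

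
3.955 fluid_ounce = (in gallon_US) 0.0309. Check: 1 fluid_ounce = 2.957353e-05 m^3, so 3.955 fluid_ounce = 3.955 * 2.957353e-05 = 0.00011696331 m^3. 1 gallon_US = 0.0037854118 m^3, so 0.00011696331 m^3 = 0.00011696331 / 0.0037854118 = 0.030898438 gallon_US ≈ 0.0309 gallon_US (4 s.f.).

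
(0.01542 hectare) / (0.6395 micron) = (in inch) 9.493e+09. Check: 1 hectare = 10000 m^2, so 0.01542 hectare = 0.01542 * 10000 = 154.2 m^2. 1 micron = 1e-06 m, so 0.6395 micron = 0.6395 * 1e-06 = 6.395e-07 m. Combine: 154.2 m^2 / 6.395e-07 m = 2.4112588e+08 m. 1 inch = 0.0254 m, so 2.4112588e+08 m = 2.4112588e+08 / 0.0254 = 9.4931449e+09 inch ≈ 9.493e+09 inch (4 s.f.).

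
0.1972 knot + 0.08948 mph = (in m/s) 0.1414. Check: 1 knot = 0.51444444 m/s, so 0.1972 knot = 0.1972 * 0.51444444 = 0.10144844 m/s. 1 mph = 0.44704 m/s, so 0.08948 mph = 0.08948 * 0.44704 = 0.040001139 m/s. Sum: 0.10144844 + 0.040001139 = 0.14144958 m/s. Result: 0.14144958 m/s ≈ 0.1414 m/s (4 s.f.).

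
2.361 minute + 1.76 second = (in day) 0.00166. Check: 1 minute = 60 s, so 2.361 minute = 2.361 * 60 = 141.66 s. 1.76 second = 1.76 s. Sum: 141.66 + 1.76 = 143.42 s. 1 day = 86400 s, so 143.42 s = 143.42 / 86400 = 0.0016599537 day ≈ 0.00166 day (4 s.f.).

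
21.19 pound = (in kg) 9.612. Check: 1 pound = 0.45359237 kg, so 21.19 pound = 21.19 * 0.45359237 = 9.6116223 kg. Result: 9.6116223 kg ≈ 9.612 kg (4 s.f.).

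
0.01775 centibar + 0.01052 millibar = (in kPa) 0.0188. Check: 1 centibar = 1000 Pa, so 0.01775 centibar = 0.01775 * 1000 = 17.75 Pa. 1 millibar = 100 Pa, so 0.01052 millibar = 0.01052 * 100 = 1.052 Pa. Sum: 17.75 + 1.052 = 18.802 Pa. 1 kPa = 1000 Pa, so 18.802 Pa = 18.802 / 1000 = 0.018802 kPa ≈ 0.0188 kPa (4 s.f.).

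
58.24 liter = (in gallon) 15.39. Check: 1 liter = 0.001 m^3, so 58.24 liter = 58.24 * 0.001 = 0.05824 m^3. 1 gallon = 0.0037854118 m^3, so 0.05824 m^3 = 0.05824 / 0.0037854118 = 15.38538 gallon ≈ 15.39 gallon (4 s.f.).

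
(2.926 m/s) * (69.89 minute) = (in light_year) 2.926 m/s is already in m/s. 1 minute = 60 s, so 69.89 minute = 69.89 * 60 = 4193.4 s. Combine: 2.926 m/s * 4193.4 s = 12269.888 m. 1 light_year = 9.4607305e+15 m, so 12269.888 m = 12269.888 / 9.4607305e+15 = 1.2969282e-12 light_year ≈ 1.297e-12 light_year (4 s.f.). Final answer: 1.297e-12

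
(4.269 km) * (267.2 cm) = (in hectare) 1 km = 1000 m, so 4.269 km = 4.269 * 1000 = 4269 m. 1 cm = 0.01 m, so 267.2 cm = 267.2 * 0.01 = 2.672 m. Combine: 4269 m * 2.672 m = 11406.768 m^2. 1 hectare = 10000 m^2, so 11406.768 m^2 = 11406.768 / 10000 = 1.1406768 hectare ≈ 1.141 hectare (4 s.f.). Final answer: 1.141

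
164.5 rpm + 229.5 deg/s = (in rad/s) 1 rpm = 0.10471976 rad/s, so 164.5 rpm = 164.5 * 0.10471976 = 17.2264 rad/s. 1 deg/s = 0.017453293 rad/s, so 229.5 deg/s = 229.5 * 0.017453293 = 4.0055306 rad/s. Sum: 17.2264 + 4.0055306 = 21.23193 rad/s. Result: 21.23193 rad/s ≈ 21.23 rad/s (4 s.f.). Final answer: 21.23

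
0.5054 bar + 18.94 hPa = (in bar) 1 bar = 100000 Pa, so 0.5054 bar = 0.5054 * 100000 = 50540 Pa. 1 hPa = 100 Pa, so 18.94 hPa = 18.94 * 100 = 1894 Pa. Sum: 50540 + 1894 = 52434 Pa. 1 bar = 100000 Pa, so 52434 Pa = 52434 / 100000 = 0.52434 bar ≈ 0.5243 bar (4 s.f.). Final answer: 0.5243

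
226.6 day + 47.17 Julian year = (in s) 1 day = 86400 s, so 226.6 day = 226.6 * 86400 = 19578240 s. 1 Julian year = 31557600 s, so 47.17 Julian year = 47.17 * 31557600 = 1.488572e+09 s. Sum: 19578240 + 1.488572e+09 = 1.5081502e+09 s. Result: 1.5081502e+09 s ≈ 1.508e+09 s (4 s.f.). Final answer: 1.508e+09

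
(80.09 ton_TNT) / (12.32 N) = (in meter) 1 ton_TNT = 4.184e+09 J, so 80.09 ton_TNT = 80.09 * 4.184e+09 = 3.3509656e+11 J. 12.32 N is already in N. Combine: 3.3509656e+11 J / 12.32 N = 2.7199396e+10 m. 2.7199396e+10 m = 2.7199396e+10 meter ≈ 2.72e+10 meter (4 s.f.). Final answer: 2.72e+10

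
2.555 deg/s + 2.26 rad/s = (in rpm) 22.01. Check: 1 deg/s = 0.017453293 rad/s, so 2.555 deg/s = 2.555 * 0.017453293 = 0.044593162 rad/s. 2.26 rad/s is already in rad/s. Sum: 0.044593162 + 2.26 = 2.3045932 rad/s. 1 rpm = 0.10471976 rad/s, so 2.3045932 rad/s = 2.3045932 / 0.10471976 = 22.007244 rpm ≈ 22.01 rpm (4 s.f.).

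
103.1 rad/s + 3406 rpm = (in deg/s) 2.634e+04. Check: 103.1 rad/s is already in rad/s. 1 rpm = 0.10471976 rad/s, so 3406 rpm = 3406 * 0.10471976 = 356.67549 rad/s. Sum: 103.1 + 356.67549 = 459.77549 rad/s. 1 deg/s = 0.017453293 rad/s, so 459.77549 rad/s = 459.77549 / 0.017453293 = 26343.195 deg/s ≈ 2.634e+04 deg/s (4 s.f.).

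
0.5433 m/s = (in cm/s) 54.33. Check: 1 cm/s = 0.01 m/s, so 0.5433 m/s = 0.5433 / 0.01 = 54.33 cm/s.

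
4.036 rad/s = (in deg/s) 231.2. Check: 1 deg/s = 0.017453293 rad/s, so 4.036 rad/s = 4.036 / 0.017453293 = 231.24577 deg/s ≈ 231.2 deg/s (4 s.f.).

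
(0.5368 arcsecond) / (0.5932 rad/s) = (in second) 1 arcsecond = 4.8481368e-06 rad, so 0.5368 arcsecond = 0.5368 * 4.8481368e-06 = 2.6024798e-06 rad. 0.5932 rad/s is already in rad/s. Combine: 2.6024798e-06 rad / 0.5932 rad/s = 4.3871879e-06 s. 4.3871879e-06 s = 4.3871879e-06 second ≈ 4.387e-06 second (4 s.f.). Final answer: 4.387e-06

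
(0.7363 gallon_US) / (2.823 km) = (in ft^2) 1 gallon_US = 0.0037854118 m^3, so 0.7363 gallon_US = 0.7363 * 0.0037854118 = 0.0027871987 m^3. 1 km = 1000 m, so 2.823 km = 2.823 * 1000 = 2823 m. Combine: 0.0027871987 m^3 / 2823 m = 9.8731799e-07 m^2. 1 ft^2 = 0.09290304 m^2, so 9.8731799e-07 m^2 = 9.8731799e-07 / 0.09290304 = 1.0627402e-05 ft^2 ≈ 1.063e-05 ft^2 (4 s.f.). Final answer: 1.063e-05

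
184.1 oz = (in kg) 5.219. Check: 1 oz = 0.028349523 kg, so 184.1 oz = 184.1 * 0.028349523 = 5.2191472 kg. Result: 5.2191472 kg ≈ 5.219 kg (4 s.f.).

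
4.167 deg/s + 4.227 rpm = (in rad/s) 0.5154. Check: 1 deg/s = 0.017453293 rad/s, so 4.167 deg/s = 4.167 * 0.017453293 = 0.07272787 rad/s. 1 rpm = 0.10471976 rad/s, so 4.227 rpm = 4.227 * 0.10471976 = 0.4426504 rad/s. Sum: 0.07272787 + 0.4426504 = 0.51537827 rad/s. Result: 0.51537827 rad/s ≈ 0.5154 rad/s (4 s.f.).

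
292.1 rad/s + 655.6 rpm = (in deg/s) 2.067e+04. Check: 292.1 rad/s is already in rad/s. 1 rpm = 0.10471976 rad/s, so 655.6 rpm = 655.6 * 0.10471976 = 68.654271 rad/s. Sum: 292.1 + 68.654271 = 360.75427 rad/s. 1 deg/s = 0.017453293 rad/s, so 360.75427 rad/s = 360.75427 / 0.017453293 = 20669.697 deg/s ≈ 2.067e+04 deg/s (4 s.f.).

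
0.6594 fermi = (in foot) 1 fermi = 1e-15 m, so 0.6594 fermi = 0.6594 * 1e-15 = 6.594e-16 m. 1 foot = 0.3048 m, so 6.594e-16 m = 6.594e-16 / 0.3048 = 2.1633858e-15 foot ≈ 2.163e-15 foot (4 s.f.). Final answer: 2.163e-15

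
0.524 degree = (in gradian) 1 degree = 0.017453293 rad, so 0.524 degree = 0.524 * 0.017453293 = 0.0091455253 rad. 1 gradian = 0.015707963 rad, so 0.0091455253 rad = 0.0091455253 / 0.015707963 = 0.58222222 gradian ≈ 0.5822 gradian (4 s.f.). Final answer: 0.5822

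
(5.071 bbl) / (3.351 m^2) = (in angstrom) 1 bbl = 0.15898729 m^3, so 5.071 bbl = 5.071 * 0.15898729 = 0.80622457 m^3. 3.351 m^2 is already in m^2. Combine: 0.80622457 m^3 / 3.351 m^2 = 0.24059223 m. 1 angstrom = 1e-10 m, so 0.24059223 m = 0.24059223 / 1e-10 = 2.4059223e+09 angstrom ≈ 2.406e+09 angstrom (4 s.f.). Final answer: 2.406e+09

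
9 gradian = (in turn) 0.0225. Check: 1 gradian = 0.015707963 rad, so 9 gradian = 9 * 0.015707963 = 0.14137167 rad. 1 turn = 6.2831853 rad, so 0.14137167 rad = 0.14137167 / 6.2831853 = 0.0225 turn.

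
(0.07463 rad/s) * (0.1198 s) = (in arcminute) 30.74. Check: 0.07463 rad/s is already in rad/s. 0.1198 s is already in s. Combine: 0.07463 rad/s * 0.1198 s = 0.008940674 rad. 1 arcminute = 0.00029088821 rad, so 0.008940674 rad = 0.008940674 / 0.00029088821 = 30.735773 arcminute ≈ 30.74 arcminute (4 s.f.).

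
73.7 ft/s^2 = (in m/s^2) 22.46. Check: 1 ft/s^2 = 0.3048 m/s^2, so 73.7 ft/s^2 = 73.7 * 0.3048 = 22.46376 m/s^2. Result: 22.46376 m/s^2 ≈ 22.46 m/s^2 (4 s.f.).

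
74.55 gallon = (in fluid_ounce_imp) 9932. Check: 1 gallon = 0.0037854118 m^3, so 74.55 gallon = 74.55 * 0.0037854118 = 0.28220245 m^3. 1 fluid_ounce_imp = 2.8413063e-05 m^3, so 0.28220245 m^3 = 0.28220245 / 2.8413063e-05 = 9932.1377 fluid_ounce_imp ≈ 9932 fluid_ounce_imp (4 s.f.).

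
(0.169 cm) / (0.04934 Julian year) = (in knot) 2.11e-09. Check: 1 cm = 0.01 m, so 0.169 cm = 0.169 * 0.01 = 0.00169 m. 1 Julian year = 31557600 s, so 0.04934 Julian year = 0.04934 * 31557600 = 1557052 s. Combine: 0.00169 m / 1557052 s = 1.0853844e-09 m/s. 1 knot = 0.51444444 m/s, so 1.0853844e-09 m/s = 1.0853844e-09 / 0.51444444 = 2.1098186e-09 knot ≈ 2.11e-09 knot (4 s.f.).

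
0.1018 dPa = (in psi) 1.476e-06. Check: 1 dPa = 0.1 Pa, so 0.1018 dPa = 0.1018 * 0.1 = 0.01018 Pa. 1 psi = 6894.7573 Pa, so 0.01018 Pa = 0.01018 / 6894.7573 = 1.4764842e-06 psi ≈ 1.476e-06 psi (4 s.f.).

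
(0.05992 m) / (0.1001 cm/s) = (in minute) 0.05992 m is already in m. 1 cm/s = 0.01 m/s, so 0.1001 cm/s = 0.1001 * 0.01 = 0.001001 m/s. Combine: 0.05992 m / 0.001001 m/s = 59.86014 s. 1 minute = 60 s, so 59.86014 s = 59.86014 / 60 = 0.997669 minute ≈ 0.9977 minute (4 s.f.). Final answer: 0.9977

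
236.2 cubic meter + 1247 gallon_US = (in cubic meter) 240.9. Check: 236.2 cubic meter = 236.2 m^3. 1 gallon_US = 0.0037854118 m^3, so 1247 gallon_US = 1247 * 0.0037854118 = 4.7204085 m^3. Sum: 236.2 + 4.7204085 = 240.92041 m^3. 240.92041 m^3 = 240.92041 cubic meter ≈ 240.9 cubic meter (4 s.f.).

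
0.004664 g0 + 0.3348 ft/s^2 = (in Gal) 1 g0 = 9.80665 m/s^2, so 0.004664 g0 = 0.004664 * 9.80665 = 0.045738216 m/s^2. 1 ft/s^2 = 0.3048 m/s^2, so 0.3348 ft/s^2 = 0.3348 * 0.3048 = 0.10204704 m/s^2. Sum: 0.045738216 + 0.10204704 = 0.14778526 m/s^2. 1 Gal = 0.01 m/s^2, so 0.14778526 m/s^2 = 0.14778526 / 0.01 = 14.778526 Gal ≈ 14.78 Gal (4 s.f.). Final answer: 14.78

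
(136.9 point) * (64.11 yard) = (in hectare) 0.0002831. Check: 1 point = 0.00035277778 m, so 136.9 point = 136.9 * 0.00035277778 = 0.048295278 m. 1 yard = 0.9144 m, so 64.11 yard = 64.11 * 0.9144 = 58.622184 m. Combine: 0.048295278 m * 58.622184 m = 2.8311747 m^2. 1 hectare = 10000 m^2, so 2.8311747 m^2 = 2.8311747 / 10000 = 0.00028311747 hectare ≈ 0.0002831 hectare (4 s.f.).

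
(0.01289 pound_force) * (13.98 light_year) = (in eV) 1 pound_force = 4.4482216 N, so 0.01289 pound_force = 0.01289 * 4.4482216 = 0.057337577 N. 1 light_year = 9.4607305e+15 m, so 13.98 light_year = 13.98 * 9.4607305e+15 = 1.3226101e+17 m. Combine: 0.057337577 N * 1.3226101e+17 m = 7.5835259e+15 J. 1 eV = 1.6021766e-19 J, so 7.5835259e+15 J = 7.5835259e+15 / 1.6021766e-19 = 4.7332646e+34 eV ≈ 4.733e+34 eV (4 s.f.). Final answer: 4.733e+34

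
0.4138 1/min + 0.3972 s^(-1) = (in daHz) 1 1/min = 0.016666667 Hz, so 0.4138 1/min = 0.4138 * 0.016666667 = 0.0068966667 Hz. 0.3972 s^(-1) = 0.3972 Hz. Sum: 0.0068966667 + 0.3972 = 0.40409667 Hz. 1 daHz = 10 Hz, so 0.40409667 Hz = 0.40409667 / 10 = 0.040409667 daHz ≈ 0.04041 daHz (4 s.f.). Final answer: 0.04041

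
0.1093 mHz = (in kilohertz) 1 mHz = 0.001 Hz, so 0.1093 mHz = 0.1093 * 0.001 = 0.0001093 Hz. 1 kilohertz = 1000 Hz, so 0.0001093 Hz = 0.0001093 / 1000 = 1.093e-07 kilohertz. Final answer: 1.093e-07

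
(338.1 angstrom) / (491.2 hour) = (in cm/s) 1 angstrom = 1e-10 m, so 338.1 angstrom = 338.1 * 1e-10 = 3.381e-08 m. 1 hour = 3600 s, so 491.2 hour = 491.2 * 3600 = 1768320 s. Combine: 3.381e-08 m / 1768320 s = 1.9119843e-14 m/s. 1 cm/s = 0.01 m/s, so 1.9119843e-14 m/s = 1.9119843e-14 / 0.01 = 1.9119843e-12 cm/s ≈ 1.912e-12 cm/s (4 s.f.). Final answer: 1.912e-12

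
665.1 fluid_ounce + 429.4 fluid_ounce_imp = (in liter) 31.87. Check: 1 fluid_ounce = 2.957353e-05 m^3, so 665.1 fluid_ounce = 665.1 * 2.957353e-05 = 0.019669355 m^3. 1 fluid_ounce_imp = 2.8413063e-05 m^3, so 429.4 fluid_ounce_imp = 429.4 * 2.8413063e-05 = 0.012200569 m^3. Sum: 0.019669355 + 0.012200569 = 0.031869924 m^3. 1 liter = 0.001 m^3, so 0.031869924 m^3 = 0.031869924 / 0.001 = 31.869924 liter ≈ 31.87 liter (4 s.f.).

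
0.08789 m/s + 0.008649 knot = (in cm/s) 9.234. Check: 0.08789 m/s is already in m/s. 1 knot = 0.51444444 m/s, so 0.008649 knot = 0.008649 * 0.51444444 = 0.00444943 m/s. Sum: 0.08789 + 0.00444943 = 0.09233943 m/s. 1 cm/s = 0.01 m/s, so 0.09233943 m/s = 0.09233943 / 0.01 = 9.233943 cm/s ≈ 9.234 cm/s (4 s.f.).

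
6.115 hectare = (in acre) 15.11. Check: 1 hectare = 10000 m^2, so 6.115 hectare = 6.115 * 10000 = 61150 m^2. 1 acre = 4046.8564 m^2, so 61150 m^2 = 61150 / 4046.8564 = 15.110494 acre ≈ 15.11 acre (4 s.f.).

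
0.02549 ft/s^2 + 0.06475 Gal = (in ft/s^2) 1 ft/s^2 = 0.3048 m/s^2, so 0.02549 ft/s^2 = 0.02549 * 0.3048 = 0.007769352 m/s^2. 1 Gal = 0.01 m/s^2, so 0.06475 Gal = 0.06475 * 0.01 = 0.0006475 m/s^2. Sum: 0.007769352 + 0.0006475 = 0.008416852 m/s^2. 1 ft/s^2 = 0.3048 m/s^2, so 0.008416852 m/s^2 = 0.008416852 / 0.3048 = 0.027614344 ft/s^2 ≈ 0.02761 ft/s^2 (4 s.f.). Final answer: 0.02761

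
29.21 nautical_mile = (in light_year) 1 nautical_mile = 1852 m, so 29.21 nautical_mile = 29.21 * 1852 = 54096.92 m. 1 light_year = 9.4607305e+15 m, so 54096.92 m = 54096.92 / 9.4607305e+15 = 5.718049e-12 light_year ≈ 5.718e-12 light_year (4 s.f.). Final answer: 5.718e-12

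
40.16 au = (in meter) 1 au = 1.4959787e+11 m, so 40.16 au = 40.16 * 1.4959787e+11 = 6.0078505e+12 m. 6.0078505e+12 m = 6.0078505e+12 meter ≈ 6.008e+12 meter (4 s.f.). Final answer: 6.008e+12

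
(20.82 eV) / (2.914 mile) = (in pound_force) 1.599e-22. Check: 1 eV = 1.6021766e-19 J, so 20.82 eV = 20.82 * 1.6021766e-19 = 3.3357318e-18 J. 1 mile = 1609.344 m, so 2.914 mile = 2.914 * 1609.344 = 4689.6284 m. Combine: 3.3357318e-18 J / 4689.6284 m = 7.112998e-22 N. 1 pound_force = 4.4482216 N, so 7.112998e-22 N = 7.112998e-22 / 4.4482216 = 1.5990656e-22 pound_force ≈ 1.599e-22 pound_force (4 s.f.).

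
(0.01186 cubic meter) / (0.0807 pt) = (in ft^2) 4484. Check: 0.01186 cubic meter = 0.01186 m^3. 1 pt = 0.00035277778 m, so 0.0807 pt = 0.0807 * 0.00035277778 = 2.8469167e-05 m. Combine: 0.01186 m^3 / 2.8469167e-05 m = 416.59105 m^2. 1 ft^2 = 0.09290304 m^2, so 416.59105 m^2 = 416.59105 / 0.09290304 = 4484.1487 ft^2 ≈ 4484 ft^2 (4 s.f.).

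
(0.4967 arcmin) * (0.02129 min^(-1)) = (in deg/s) 2.937e-06. Check: 1 arcmin = 0.00029088821 rad, so 0.4967 arcmin = 0.4967 * 0.00029088821 = 0.00014448417 rad. 1 min^(-1) = 0.016666667 Hz, so 0.02129 min^(-1) = 0.02129 * 0.016666667 = 0.00035483333 Hz. Combine: 0.00014448417 rad * 0.00035483333 Hz = 5.1267801e-08 rad/s. 1 deg/s = 0.017453293 rad/s, so 5.1267801e-08 rad/s = 5.1267801e-08 / 0.017453293 = 2.9374286e-06 deg/s ≈ 2.937e-06 deg/s (4 s.f.).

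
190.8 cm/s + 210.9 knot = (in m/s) 1 cm/s = 0.01 m/s, so 190.8 cm/s = 190.8 * 0.01 = 1.908 m/s. 1 knot = 0.51444444 m/s, so 210.9 knot = 210.9 * 0.51444444 = 108.49633 m/s. Sum: 1.908 + 108.49633 = 110.40433 m/s. Result: 110.40433 m/s ≈ 110.4 m/s (4 s.f.). Final answer: 110.4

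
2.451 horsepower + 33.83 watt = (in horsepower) 1 horsepower = 745.69987 W, so 2.451 horsepower = 2.451 * 745.69987 = 1827.7104 W. 33.83 watt = 33.83 W. Sum: 1827.7104 + 33.83 = 1861.5404 W. 1 horsepower = 745.69987 W, so 1861.5404 W = 1861.5404 / 745.69987 = 2.4963668 horsepower ≈ 2.496 horsepower (4 s.f.). Final answer: 2.496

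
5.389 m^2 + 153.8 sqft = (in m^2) 19.68. Check: 5.389 m^2 is already in m^2. 1 sqft = 0.09290304 m^2, so 153.8 sqft = 153.8 * 0.09290304 = 14.288488 m^2. Sum: 5.389 + 14.288488 = 19.677488 m^2. Result: 19.677488 m^2 ≈ 19.68 m^2 (4 s.f.).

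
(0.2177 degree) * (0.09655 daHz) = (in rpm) 1 degree = 0.017453293 rad, so 0.2177 degree = 0.2177 * 0.017453293 = 0.0037995818 rad. 1 daHz = 10 Hz, so 0.09655 daHz = 0.09655 * 10 = 0.9655 Hz. Combine: 0.0037995818 rad * 0.9655 Hz = 0.0036684962 rad/s. 1 rpm = 0.10471976 rad/s, so 0.0036684962 rad/s = 0.0036684962 / 0.10471976 = 0.035031558 rpm ≈ 0.03503 rpm (4 s.f.). Final answer: 0.03503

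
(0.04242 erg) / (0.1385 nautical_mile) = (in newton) 1 erg = 1e-07 J, so 0.04242 erg = 0.04242 * 1e-07 = 4.242e-09 J. 1 nautical_mile = 1852 m, so 0.1385 nautical_mile = 0.1385 * 1852 = 256.502 m. Combine: 4.242e-09 J / 256.502 m = 1.6537883e-11 N. 1.6537883e-11 N = 1.6537883e-11 newton ≈ 1.654e-11 newton (4 s.f.). Final answer: 1.654e-11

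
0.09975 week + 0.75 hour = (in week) 0.1042. Check: 1 week = 604800 s, so 0.09975 week = 0.09975 * 604800 = 60328.8 s. 1 hour = 3600 s, so 0.75 hour = 0.75 * 3600 = 2700 s. Sum: 60328.8 + 2700 = 63028.8 s. 1 week = 604800 s, so 63028.8 s = 63028.8 / 604800 = 0.10421429 week ≈ 0.1042 week (4 s.f.).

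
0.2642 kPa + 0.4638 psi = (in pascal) 1 kPa = 1000 Pa, so 0.2642 kPa = 0.2642 * 1000 = 264.2 Pa. 1 psi = 6894.7573 Pa, so 0.4638 psi = 0.4638 * 6894.7573 = 3197.7884 Pa. Sum: 264.2 + 3197.7884 = 3461.9884 Pa. 3461.9884 Pa = 3461.9884 pascal ≈ 3462 pascal (4 s.f.). Final answer: 3462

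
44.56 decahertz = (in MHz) 0.0004456. Check: 1 decahertz = 10 Hz, so 44.56 decahertz = 44.56 * 10 = 445.6 Hz. 1 MHz = 1000000 Hz, so 445.6 Hz = 445.6 / 1000000 = 0.0004456 MHz.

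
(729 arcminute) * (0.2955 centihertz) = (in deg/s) 1 arcminute = 0.00029088821 rad, so 729 arcminute = 729 * 0.00029088821 = 0.2120575 rad. 1 centihertz = 0.01 Hz, so 0.2955 centihertz = 0.2955 * 0.01 = 0.002955 Hz. Combine: 0.2120575 rad * 0.002955 Hz = 0.00062662992 rad/s. 1 deg/s = 0.017453293 rad/s, so 0.00062662992 rad/s = 0.00062662992 / 0.017453293 = 0.03590325 deg/s ≈ 0.0359 deg/s (4 s.f.). Final answer: 0.0359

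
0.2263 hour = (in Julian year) 1 hour = 3600 s, so 0.2263 hour = 0.2263 * 3600 = 814.68 s. 1 Julian year = 31557600 s, so 814.68 s = 814.68 / 31557600 = 2.5815651e-05 Julian year ≈ 2.582e-05 Julian year (4 s.f.). Final answer: 2.582e-05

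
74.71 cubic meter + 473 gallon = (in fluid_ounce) 74.71 cubic meter = 74.71 m^3. 1 gallon = 0.0037854118 m^3, so 473 gallon = 473 * 0.0037854118 = 1.7904998 m^3. Sum: 74.71 + 1.7904998 = 76.5005 m^3. 1 fluid_ounce = 2.957353e-05 m^3, so 76.5005 m^3 = 76.5005 / 2.957353e-05 = 2586789.6 fluid_ounce ≈ 2.587e+06 fluid_ounce (4 s.f.). Final answer: 2.587e+06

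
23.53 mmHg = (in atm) 0.03096. Check: 1 mmHg = 133.32237 Pa, so 23.53 mmHg = 23.53 * 133.32237 = 3137.0753 Pa. 1 atm = 101325 Pa, so 3137.0753 Pa = 3137.0753 / 101325 = 0.030960526 atm ≈ 0.03096 atm (4 s.f.).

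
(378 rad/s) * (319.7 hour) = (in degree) 2.493e+10. Check: 378 rad/s is already in rad/s. 1 hour = 3600 s, so 319.7 hour = 319.7 * 3600 = 1150920 s. Combine: 378 rad/s * 1150920 s = 4.3504776e+08 rad. 1 degree = 0.017453293 rad, so 4.3504776e+08 rad = 4.3504776e+08 / 0.017453293 = 2.4926401e+10 degree ≈ 2.493e+10 degree (4 s.f.).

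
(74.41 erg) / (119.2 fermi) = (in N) 6.242e+07. Check: 1 erg = 1e-07 J, so 74.41 erg = 74.41 * 1e-07 = 7.441e-06 J. 1 fermi = 1e-15 m, so 119.2 fermi = 119.2 * 1e-15 = 1.192e-13 m. Combine: 7.441e-06 J / 1.192e-13 m = 62424497 N. Result: 62424497 N ≈ 6.242e+07 N (4 s.f.).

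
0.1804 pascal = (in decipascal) 1.804. Check: 0.1804 pascal = 0.1804 Pa. 1 decipascal = 0.1 Pa, so 0.1804 Pa = 0.1804 / 0.1 = 1.804 decipascal.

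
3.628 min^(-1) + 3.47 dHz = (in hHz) 0.004075. Check: 1 min^(-1) = 0.016666667 Hz, so 3.628 min^(-1) = 3.628 * 0.016666667 = 0.060466667 Hz. 1 dHz = 0.1 Hz, so 3.47 dHz = 3.47 * 0.1 = 0.347 Hz. Sum: 0.060466667 + 0.347 = 0.40746667 Hz. 1 hHz = 100 Hz, so 0.40746667 Hz = 0.40746667 / 100 = 0.0040746667 hHz ≈ 0.004075 hHz (4 s.f.).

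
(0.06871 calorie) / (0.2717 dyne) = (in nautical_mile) 1 calorie = 4.184 J, so 0.06871 calorie = 0.06871 * 4.184 = 0.28748264 J. 1 dyne = 1e-05 N, so 0.2717 dyne = 0.2717 * 1e-05 = 2.717e-06 N. Combine: 0.28748264 J / 2.717e-06 N = 105808.85 m. 1 nautical_mile = 1852 m, so 105808.85 m = 105808.85 / 1852 = 57.132207 nautical_mile ≈ 57.13 nautical_mile (4 s.f.). Final answer: 57.13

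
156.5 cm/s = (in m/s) 1.565. Check: 1 cm/s = 0.01 m/s, so 156.5 cm/s = 156.5 * 0.01 = 1.565 m/s. Result: 1.565 m/s.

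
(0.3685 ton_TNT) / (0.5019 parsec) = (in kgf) 1.015e-08. Check: 1 ton_TNT = 4.184e+09 J, so 0.3685 ton_TNT = 0.3685 * 4.184e+09 = 1.541804e+09 J. 1 parsec = 3.0856776e+16 m, so 0.5019 parsec = 0.5019 * 3.0856776e+16 = 1.5487016e+16 m. Combine: 1.541804e+09 J / 1.5487016e+16 m = 9.9554622e-08 N. 1 kgf = 9.80665 N, so 9.9554622e-08 N = 9.9554622e-08 / 9.80665 = 1.0151746e-08 kgf ≈ 1.015e-08 kgf (4 s.f.).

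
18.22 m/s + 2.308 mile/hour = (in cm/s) 18.22 m/s is already in m/s. 1 mile/hour = 0.44704 m/s, so 2.308 mile/hour = 2.308 * 0.44704 = 1.0317683 m/s. Sum: 18.22 + 1.0317683 = 19.251768 m/s. 1 cm/s = 0.01 m/s, so 19.251768 m/s = 19.251768 / 0.01 = 1925.1768 cm/s ≈ 1925 cm/s (4 s.f.). Final answer: 1925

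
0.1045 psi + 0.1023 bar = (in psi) 1 psi = 6894.7573 Pa, so 0.1045 psi = 0.1045 * 6894.7573 = 720.50214 Pa. 1 bar = 100000 Pa, so 0.1023 bar = 0.1023 * 100000 = 10230 Pa. Sum: 720.50214 + 10230 = 10950.502 Pa. 1 psi = 6894.7573 Pa, so 10950.502 Pa = 10950.502 / 6894.7573 = 1.5882361 psi ≈ 1.588 psi (4 s.f.). Final answer: 1.588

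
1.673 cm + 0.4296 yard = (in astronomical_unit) 2.738e-12. Check: 1 cm = 0.01 m, so 1.673 cm = 1.673 * 0.01 = 0.01673 m. 1 yard = 0.9144 m, so 0.4296 yard = 0.4296 * 0.9144 = 0.39282624 m. Sum: 0.01673 + 0.39282624 = 0.40955624 m. 1 astronomical_unit = 1.4959787e+11 m, so 0.40955624 m = 0.40955624 / 1.4959787e+11 = 2.7377144e-12 astronomical_unit ≈ 2.738e-12 astronomical_unit (4 s.f.).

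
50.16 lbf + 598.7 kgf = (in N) 6094. Check: 1 lbf = 4.4482216 N, so 50.16 lbf = 50.16 * 4.4482216 = 223.1228 N. 1 kgf = 9.80665 N, so 598.7 kgf = 598.7 * 9.80665 = 5871.2414 N. Sum: 223.1228 + 5871.2414 = 6094.3642 N. Result: 6094.3642 N ≈ 6094 N (4 s.f.).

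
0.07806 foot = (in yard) 0.02602. Check: 1 foot = 0.3048 m, so 0.07806 foot = 0.07806 * 0.3048 = 0.023792688 m. 1 yard = 0.9144 m, so 0.023792688 m = 0.023792688 / 0.9144 = 0.02602 yard.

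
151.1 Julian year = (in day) 5.519e+04. Check: 1 Julian year = 31557600 s, so 151.1 Julian year = 151.1 * 31557600 = 4.7683534e+09 s. 1 day = 86400 s, so 4.7683534e+09 s = 4.7683534e+09 / 86400 = 55189.275 day ≈ 5.519e+04 day (4 s.f.).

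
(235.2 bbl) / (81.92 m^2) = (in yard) 1 bbl = 0.15898729 m^3, so 235.2 bbl = 235.2 * 0.15898729 = 37.393812 m^3. 81.92 m^2 is already in m^2. Combine: 37.393812 m^3 / 81.92 m^2 = 0.45646743 m. 1 yard = 0.9144 m, so 0.45646743 m = 0.45646743 / 0.9144 = 0.49919885 yard ≈ 0.4992 yard (4 s.f.). Final answer: 0.4992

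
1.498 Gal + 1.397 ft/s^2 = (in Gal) 1 Gal = 0.01 m/s^2, so 1.498 Gal = 1.498 * 0.01 = 0.01498 m/s^2. 1 ft/s^2 = 0.3048 m/s^2, so 1.397 ft/s^2 = 1.397 * 0.3048 = 0.4258056 m/s^2. Sum: 0.01498 + 0.4258056 = 0.4407856 m/s^2. 1 Gal = 0.01 m/s^2, so 0.4407856 m/s^2 = 0.4407856 / 0.01 = 44.07856 Gal ≈ 44.08 Gal (4 s.f.). Final answer: 44.08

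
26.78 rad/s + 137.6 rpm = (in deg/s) 2360. Check: 26.78 rad/s is already in rad/s. 1 rpm = 0.10471976 rad/s, so 137.6 rpm = 137.6 * 0.10471976 = 14.409438 rad/s. Sum: 26.78 + 14.409438 = 41.189438 rad/s. 1 deg/s = 0.017453293 rad/s, so 41.189438 rad/s = 41.189438 / 0.017453293 = 2359.981 deg/s ≈ 2360 deg/s (4 s.f.).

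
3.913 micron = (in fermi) 1 micron = 1e-06 m, so 3.913 micron = 3.913 * 1e-06 = 3.913e-06 m. 1 fermi = 1e-15 m, so 3.913e-06 m = 3.913e-06 / 1e-15 = 3.913e+09 fermi. Final answer: 3.913e+09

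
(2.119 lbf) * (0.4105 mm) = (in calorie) 0.0009248. Check: 1 lbf = 4.4482216 N, so 2.119 lbf = 2.119 * 4.4482216 = 9.4257816 N. 1 mm = 0.001 m, so 0.4105 mm = 0.4105 * 0.001 = 0.0004105 m. Combine: 9.4257816 N * 0.0004105 m = 0.0038692833 J. 1 calorie = 4.184 J, so 0.0038692833 J = 0.0038692833 / 4.184 = 0.00092478091 calorie ≈ 0.0009248 calorie (4 s.f.).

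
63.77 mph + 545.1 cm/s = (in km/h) 122.3. Check: 1 mph = 0.44704 m/s, so 63.77 mph = 63.77 * 0.44704 = 28.507741 m/s. 1 cm/s = 0.01 m/s, so 545.1 cm/s = 545.1 * 0.01 = 5.451 m/s. Sum: 28.507741 + 5.451 = 33.958741 m/s. 1 km/h = 0.27777778 m/s, so 33.958741 m/s = 33.958741 / 0.27777778 = 122.25147 km/h ≈ 122.3 km/h (4 s.f.).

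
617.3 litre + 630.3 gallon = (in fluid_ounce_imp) 1.057e+05. Check: 1 litre = 0.001 m^3, so 617.3 litre = 617.3 * 0.001 = 0.6173 m^3. 1 gallon = 0.0037854118 m^3, so 630.3 gallon = 630.3 * 0.0037854118 = 2.385945 m^3. Sum: 0.6173 + 2.385945 = 3.003245 m^3. 1 fluid_ounce_imp = 2.8413063e-05 m^3, so 3.003245 m^3 = 3.003245 / 2.8413063e-05 = 105699.45 fluid_ounce_imp ≈ 1.057e+05 fluid_ounce_imp (4 s.f.).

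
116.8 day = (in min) 1 day = 86400 s, so 116.8 day = 116.8 * 86400 = 10091520 s. 1 min = 60 s, so 10091520 s = 10091520 / 60 = 168192 min ≈ 1.682e+05 min (4 s.f.). Final answer: 1.682e+05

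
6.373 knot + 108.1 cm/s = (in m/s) 1 knot = 0.51444444 m/s, so 6.373 knot = 6.373 * 0.51444444 = 3.2785544 m/s. 1 cm/s = 0.01 m/s, so 108.1 cm/s = 108.1 * 0.01 = 1.081 m/s. Sum: 3.2785544 + 1.081 = 4.3595544 m/s. Result: 4.3595544 m/s ≈ 4.36 m/s (4 s.f.). Final answer: 4.36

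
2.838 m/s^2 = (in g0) 1 g0 = 9.80665 m/s^2, so 2.838 m/s^2 = 2.838 / 9.80665 = 0.28939546 g0 ≈ 0.2894 g0 (4 s.f.). Final answer: 0.2894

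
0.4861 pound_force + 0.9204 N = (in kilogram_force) 1 pound_force = 4.4482216 N, so 0.4861 pound_force = 0.4861 * 4.4482216 = 2.1622805 N. 0.9204 N is already in N. Sum: 2.1622805 + 0.9204 = 3.0826805 N. 1 kilogram_force = 9.80665 N, so 3.0826805 N = 3.0826805 / 9.80665 = 0.31434593 kilogram_force ≈ 0.3143 kilogram_force (4 s.f.). Final answer: 0.3143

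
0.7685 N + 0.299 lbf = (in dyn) 0.7685 N is already in N. 1 lbf = 4.4482216 N, so 0.299 lbf = 0.299 * 4.4482216 = 1.3300183 N. Sum: 0.7685 + 1.3300183 = 2.0985183 N. 1 dyn = 1e-05 N, so 2.0985183 N = 2.0985183 / 1e-05 = 209851.83 dyn ≈ 2.099e+05 dyn (4 s.f.). Final answer: 2.099e+05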